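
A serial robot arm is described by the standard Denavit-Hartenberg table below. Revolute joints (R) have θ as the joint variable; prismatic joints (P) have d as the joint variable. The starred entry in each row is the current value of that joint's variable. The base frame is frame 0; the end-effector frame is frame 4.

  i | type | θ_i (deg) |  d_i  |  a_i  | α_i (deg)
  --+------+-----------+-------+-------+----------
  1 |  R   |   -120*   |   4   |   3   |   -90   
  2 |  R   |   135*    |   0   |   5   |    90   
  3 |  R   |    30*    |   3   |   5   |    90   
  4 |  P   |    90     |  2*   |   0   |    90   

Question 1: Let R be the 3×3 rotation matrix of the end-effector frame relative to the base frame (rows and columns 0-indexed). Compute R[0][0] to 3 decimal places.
End-effector x-axis (col 0 of R) = (-0.3536,-0.6124,-0.7071)
R[0][0] = -0.3536

-0.354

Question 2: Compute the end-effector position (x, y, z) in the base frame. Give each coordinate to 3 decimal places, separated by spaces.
after link 1: o_1 = (-1.5000, -2.5981, 4.0000)
after link 2: o_2 = (0.2678, 0.4638, 0.4645)
after link 3: o_3 = (2.9031, 0.0283, -4.7187)
after link 4: o_4 = (1.7567, 1.5067, -5.4258)

1.757 1.507 -5.426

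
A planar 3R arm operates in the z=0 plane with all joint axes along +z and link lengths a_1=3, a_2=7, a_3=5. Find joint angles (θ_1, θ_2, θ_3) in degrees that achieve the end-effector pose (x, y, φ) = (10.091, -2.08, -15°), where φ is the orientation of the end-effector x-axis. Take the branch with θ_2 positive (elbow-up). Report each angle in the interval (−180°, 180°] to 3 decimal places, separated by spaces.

wrist centre = target − a_3·(cos φ, sin φ) = (5.2614, -0.7859)
cos θ_2 = (28.2997−3²−7²)/(2·3·7) = -0.7072; θ_2 = 135.0036° (elbow-up)
β = atan2(-0.7859,5.2614) = -8.4956°; ψ = atan2(4.9494,-1.9501) = 111.5042°
θ_1 = β − ψ = -119.9998°
θ_3 = φ − θ_1 − θ_2 = -30.0038° (wrapped to (-180°,180°])

-120.000 135.004 -30.004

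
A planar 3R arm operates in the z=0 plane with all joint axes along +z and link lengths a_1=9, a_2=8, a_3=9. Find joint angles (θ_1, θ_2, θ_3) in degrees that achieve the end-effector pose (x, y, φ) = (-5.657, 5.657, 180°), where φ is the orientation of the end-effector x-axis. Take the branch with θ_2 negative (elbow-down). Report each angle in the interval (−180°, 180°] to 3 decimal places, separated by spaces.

wrist centre = target − a_3·(cos φ, sin φ) = (3.3430, 5.6570)
cos θ_2 = (43.1773−9²−8²)/(2·9·8) = -0.7071; θ_2 = -134.9996° (elbow-down)
β = atan2(5.6570,3.3430) = 59.4191°; ψ = atan2(-5.6569,3.3432) = -59.4172°
θ_1 = β − ψ = 118.8363°
θ_3 = φ − θ_1 − θ_2 = -163.8367° (wrapped to (-180°,180°])

118.836 -135.000 -163.837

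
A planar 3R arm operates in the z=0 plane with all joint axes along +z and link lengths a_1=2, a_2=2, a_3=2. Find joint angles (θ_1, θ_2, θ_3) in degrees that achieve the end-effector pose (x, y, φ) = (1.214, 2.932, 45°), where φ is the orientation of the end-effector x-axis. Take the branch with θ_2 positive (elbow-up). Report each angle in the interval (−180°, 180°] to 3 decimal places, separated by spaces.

wrist centre = target − a_3·(cos φ, sin φ) = (-0.2002, 1.5178)
cos θ_2 = (2.3438−2²−2²)/(2·2·2) = -0.7070; θ_2 = 134.9938° (elbow-up)
β = atan2(1.5178,-0.2002) = 97.5146°; ψ = atan2(1.4144,0.5859) = 67.4969°
θ_1 = β − ψ = 30.0177°
θ_3 = φ − θ_1 − θ_2 = -120.0115° (wrapped to (-180°,180°])

30.018 134.994 -120.011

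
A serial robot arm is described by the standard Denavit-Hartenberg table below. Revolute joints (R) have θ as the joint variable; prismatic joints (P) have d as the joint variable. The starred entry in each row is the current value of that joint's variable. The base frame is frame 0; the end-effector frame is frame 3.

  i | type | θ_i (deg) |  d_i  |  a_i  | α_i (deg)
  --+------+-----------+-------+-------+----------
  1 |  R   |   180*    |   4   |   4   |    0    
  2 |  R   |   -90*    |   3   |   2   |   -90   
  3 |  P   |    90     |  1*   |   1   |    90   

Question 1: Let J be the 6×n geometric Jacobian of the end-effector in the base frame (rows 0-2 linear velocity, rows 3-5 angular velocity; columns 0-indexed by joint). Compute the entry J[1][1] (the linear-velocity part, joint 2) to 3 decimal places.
axis z_1 = (0.0000,0.0000,1.0000); lever o_n−o_1 = (-1.0000,2.0000,2.0000)
cross product → J_v[:, 1] = (-2.0000,-1.0000,0.0000)
J_ω[:, 1] = z_1
entry J[1][1] = -1.0000

-1.000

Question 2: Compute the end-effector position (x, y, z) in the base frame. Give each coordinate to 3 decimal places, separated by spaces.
-5.000 2.000 6.000

after link 1: o_1 = (-4.0000, 0.0000, 4.0000)
after link 2: o_2 = (-4.0000, 2.0000, 7.0000)
after link 3: o_3 = (-5.0000, 2.0000, 6.0000)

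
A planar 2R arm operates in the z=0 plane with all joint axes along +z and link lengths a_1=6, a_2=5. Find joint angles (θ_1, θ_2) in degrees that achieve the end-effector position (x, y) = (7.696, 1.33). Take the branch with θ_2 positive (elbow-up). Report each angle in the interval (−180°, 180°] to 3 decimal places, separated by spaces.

cos θ_2 = (60.9973−6²−5²)/(2·6·5) = -0.0000; θ_2 = 90.0026° (elbow-up)
β = atan2(1.3300,7.6960) = 9.8048°; ψ = atan2(5.0000,5.9998) = 39.8066°
θ_1 = β − ψ = -30.0018°

-30.002 90.003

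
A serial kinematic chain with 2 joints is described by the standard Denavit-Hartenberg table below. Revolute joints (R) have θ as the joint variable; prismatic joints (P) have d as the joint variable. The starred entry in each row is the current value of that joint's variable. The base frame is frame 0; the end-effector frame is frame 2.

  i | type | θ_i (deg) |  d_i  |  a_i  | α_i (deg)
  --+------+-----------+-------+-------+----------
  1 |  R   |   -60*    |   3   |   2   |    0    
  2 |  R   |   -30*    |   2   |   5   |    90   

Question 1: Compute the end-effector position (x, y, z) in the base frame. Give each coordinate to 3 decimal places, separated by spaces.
after link 1: o_1 = (1.0000, -1.7321, 3.0000)
after link 2: o_2 = (1.0000, -6.7321, 5.0000)

1.000 -6.732 5.000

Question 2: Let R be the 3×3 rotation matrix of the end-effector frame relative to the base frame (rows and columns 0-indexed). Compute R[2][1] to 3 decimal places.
1.000

End-effector y-axis (col 1 of R) = (0.0000,0.0000,1.0000)
R[2][1] = 1.0000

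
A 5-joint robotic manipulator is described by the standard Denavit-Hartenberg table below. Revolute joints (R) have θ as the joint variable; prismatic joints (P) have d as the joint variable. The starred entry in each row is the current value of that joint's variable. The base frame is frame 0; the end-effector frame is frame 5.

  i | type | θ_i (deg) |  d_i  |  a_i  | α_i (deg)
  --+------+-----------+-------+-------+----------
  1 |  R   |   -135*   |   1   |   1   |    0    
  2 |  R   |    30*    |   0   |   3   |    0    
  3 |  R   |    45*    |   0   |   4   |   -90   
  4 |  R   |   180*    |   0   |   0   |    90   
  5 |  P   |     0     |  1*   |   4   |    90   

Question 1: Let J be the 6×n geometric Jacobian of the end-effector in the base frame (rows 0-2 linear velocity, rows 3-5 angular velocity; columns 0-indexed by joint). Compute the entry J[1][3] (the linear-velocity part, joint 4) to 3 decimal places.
0.866

axis z_3 = (0.8660,0.5000,0.0000); lever o_n−o_3 = (-2.0000,3.4641,-1.0000)
cross product → J_v[:, 3] = (-0.5000,0.8660,4.0000)
J_ω[:, 3] = z_3
entry J[1][3] = 0.8660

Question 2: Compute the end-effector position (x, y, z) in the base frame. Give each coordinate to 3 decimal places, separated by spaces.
after link 1: o_1 = (-0.7071, -0.7071, 1.0000)
after link 2: o_2 = (-1.4836, -3.6049, 1.0000)
after link 3: o_3 = (0.5164, -7.0690, 1.0000)
after link 4: o_4 = (0.5164, -7.0690, 1.0000)
after link 5: o_5 = (-1.4836, -3.6049, -0.0000)

-1.484 -3.605 -0.000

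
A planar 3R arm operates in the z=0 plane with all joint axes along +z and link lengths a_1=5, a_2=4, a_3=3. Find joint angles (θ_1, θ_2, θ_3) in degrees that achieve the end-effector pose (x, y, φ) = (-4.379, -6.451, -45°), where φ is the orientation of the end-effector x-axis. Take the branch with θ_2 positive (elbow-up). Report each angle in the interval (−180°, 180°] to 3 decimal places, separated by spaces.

-172.663 60.000 67.663

wrist centre = target − a_3·(cos φ, sin φ) = (-6.5003, -4.3297)
cos θ_2 = (61.0003−5²−4²)/(2·5·4) = 0.5000; θ_2 = 59.9995° (elbow-up)
β = atan2(-4.3297,-6.5003) = -146.3335°; ψ = atan2(3.4641,7.0000) = 26.3293°
θ_1 = β − ψ = -172.6628°
θ_3 = φ − θ_1 − θ_2 = 67.6633° (wrapped to (-180°,180°])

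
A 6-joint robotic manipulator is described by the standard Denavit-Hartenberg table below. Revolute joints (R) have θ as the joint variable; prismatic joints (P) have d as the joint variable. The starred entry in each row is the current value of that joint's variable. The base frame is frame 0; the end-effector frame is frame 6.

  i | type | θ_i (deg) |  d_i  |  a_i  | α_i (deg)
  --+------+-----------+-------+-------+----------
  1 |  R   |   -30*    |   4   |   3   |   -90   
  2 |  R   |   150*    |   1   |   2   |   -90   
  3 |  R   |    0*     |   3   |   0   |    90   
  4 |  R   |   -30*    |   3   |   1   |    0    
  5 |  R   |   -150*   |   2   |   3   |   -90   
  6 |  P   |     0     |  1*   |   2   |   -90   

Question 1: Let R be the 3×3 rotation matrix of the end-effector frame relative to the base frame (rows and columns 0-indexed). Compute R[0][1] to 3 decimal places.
-0.433

End-effector y-axis (col 1 of R) = (-0.4330,0.2500,0.8660)
R[0][1] = -0.4330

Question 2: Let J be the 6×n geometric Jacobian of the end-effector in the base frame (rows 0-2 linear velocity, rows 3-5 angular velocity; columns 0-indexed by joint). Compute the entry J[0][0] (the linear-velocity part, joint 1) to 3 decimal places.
-3.147

axis z_0 = ẑ; lever o_n−o_0 = (6.5490,3.1471,6.3660)
cross product → J_v[:, 0] = (-3.1471,6.5490,0.0000)
J_ω[:, 0] = z_0
entry J[0][0] = -3.1471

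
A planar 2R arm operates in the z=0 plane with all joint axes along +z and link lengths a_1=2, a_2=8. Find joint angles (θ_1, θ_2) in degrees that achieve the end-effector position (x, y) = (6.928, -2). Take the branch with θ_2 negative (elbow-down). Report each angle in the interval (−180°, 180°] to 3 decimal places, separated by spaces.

cos θ_2 = (51.9972−2²−8²)/(2·2·8) = -0.5001; θ_2 = -120.0058° (elbow-down)
β = atan2(-2.0000,6.9280) = -16.1026°; ψ = atan2(-6.9278,-2.0007) = -106.1084°
θ_1 = β − ψ = 90.0058°

90.006 -120.006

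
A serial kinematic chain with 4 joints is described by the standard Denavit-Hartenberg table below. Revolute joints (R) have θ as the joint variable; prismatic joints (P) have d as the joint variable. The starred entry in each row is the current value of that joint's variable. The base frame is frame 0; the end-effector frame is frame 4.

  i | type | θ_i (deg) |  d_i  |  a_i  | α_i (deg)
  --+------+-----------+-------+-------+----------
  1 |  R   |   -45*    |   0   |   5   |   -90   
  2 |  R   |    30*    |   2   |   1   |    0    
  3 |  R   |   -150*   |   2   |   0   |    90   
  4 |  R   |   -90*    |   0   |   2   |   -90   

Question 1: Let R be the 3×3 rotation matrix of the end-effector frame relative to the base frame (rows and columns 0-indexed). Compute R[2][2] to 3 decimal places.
0.866

End-effector z-axis (col 2 of R) = (-0.3536,0.3536,0.8660)
R[2][2] = 0.8660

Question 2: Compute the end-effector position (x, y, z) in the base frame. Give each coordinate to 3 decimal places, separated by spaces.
after link 1: o_1 = (3.5355, -3.5355, 0.0000)
after link 2: o_2 = (5.5621, -2.7337, -0.5000)
after link 3: o_3 = (6.9763, -1.3195, -0.5000)
after link 4: o_4 = (5.5621, -2.7337, -0.5000)

5.562 -2.734 -0.500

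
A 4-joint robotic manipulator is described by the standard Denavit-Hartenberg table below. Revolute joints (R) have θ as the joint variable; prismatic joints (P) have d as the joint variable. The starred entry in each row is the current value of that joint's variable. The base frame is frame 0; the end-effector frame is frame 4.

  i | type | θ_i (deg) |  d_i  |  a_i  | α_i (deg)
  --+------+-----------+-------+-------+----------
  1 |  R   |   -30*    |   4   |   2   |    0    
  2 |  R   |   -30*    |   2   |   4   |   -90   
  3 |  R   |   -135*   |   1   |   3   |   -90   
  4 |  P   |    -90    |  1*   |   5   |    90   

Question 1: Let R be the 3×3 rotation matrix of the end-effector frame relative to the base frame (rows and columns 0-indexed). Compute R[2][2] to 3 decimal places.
End-effector z-axis (col 2 of R) = (0.3536,-0.6124,-0.7071)
R[2][2] = -0.7071

-0.707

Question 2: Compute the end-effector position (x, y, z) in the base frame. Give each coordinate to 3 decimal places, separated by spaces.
8.221 -0.239 8.828

after link 1: o_1 = (1.7321, -1.0000, 4.0000)
after link 2: o_2 = (3.7321, -4.4641, 6.0000)
after link 3: o_3 = (3.5374, -2.1270, 8.1213)
after link 4: o_4 = (8.2211, -0.2394, 8.8284)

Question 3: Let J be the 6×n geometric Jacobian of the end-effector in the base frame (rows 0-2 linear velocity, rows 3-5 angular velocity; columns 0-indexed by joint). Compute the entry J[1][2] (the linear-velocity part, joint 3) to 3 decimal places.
-2.449

axis z_2 = (0.8660,0.5000,0.0000); lever o_n−o_2 = (4.4890,4.2247,2.8284)
cross product → J_v[:, 2] = (1.4142,-2.4495,1.4142)
J_ω[:, 2] = z_2
entry J[1][2] = -2.4495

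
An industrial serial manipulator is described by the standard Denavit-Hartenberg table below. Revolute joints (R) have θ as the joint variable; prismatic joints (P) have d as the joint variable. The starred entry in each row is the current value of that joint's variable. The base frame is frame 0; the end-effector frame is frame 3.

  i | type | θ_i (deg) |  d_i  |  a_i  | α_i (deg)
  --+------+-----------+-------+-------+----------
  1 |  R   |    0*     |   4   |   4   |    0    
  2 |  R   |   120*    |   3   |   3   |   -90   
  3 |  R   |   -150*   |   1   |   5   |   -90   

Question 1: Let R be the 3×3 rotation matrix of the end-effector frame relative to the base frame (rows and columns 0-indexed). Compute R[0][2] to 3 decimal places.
End-effector z-axis (col 2 of R) = (-0.2500,0.4330,0.8660)
R[0][2] = -0.2500

-0.250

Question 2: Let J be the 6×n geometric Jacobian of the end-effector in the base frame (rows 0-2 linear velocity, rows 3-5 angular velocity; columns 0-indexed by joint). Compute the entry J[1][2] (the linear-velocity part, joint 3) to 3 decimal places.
axis z_2 = (-0.8660,-0.5000,0.0000); lever o_n−o_2 = (1.2990,-4.2500,2.5000)
cross product → J_v[:, 2] = (-1.2500,2.1651,4.3301)
J_ω[:, 2] = z_2
entry J[1][2] = 2.1651

2.165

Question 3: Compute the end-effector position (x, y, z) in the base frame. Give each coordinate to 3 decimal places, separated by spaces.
after link 1: o_1 = (4.0000, 0.0000, 4.0000)
after link 2: o_2 = (2.5000, 2.5981, 7.0000)
after link 3: o_3 = (3.7990, -1.6519, 9.5000)

3.799 -1.652 9.500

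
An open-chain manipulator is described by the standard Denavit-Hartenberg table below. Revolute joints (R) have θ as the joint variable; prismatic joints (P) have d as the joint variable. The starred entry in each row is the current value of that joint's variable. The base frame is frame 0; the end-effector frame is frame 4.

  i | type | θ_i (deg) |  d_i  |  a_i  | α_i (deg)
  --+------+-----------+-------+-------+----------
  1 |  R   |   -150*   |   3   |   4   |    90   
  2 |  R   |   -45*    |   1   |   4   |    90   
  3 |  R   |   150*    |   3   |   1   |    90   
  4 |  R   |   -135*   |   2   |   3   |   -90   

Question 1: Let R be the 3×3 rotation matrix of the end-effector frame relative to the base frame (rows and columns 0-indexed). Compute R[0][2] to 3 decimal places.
End-effector z-axis (col 2 of R) = (-0.2348,0.2727,0.9330)
R[0][2] = -0.2348

-0.235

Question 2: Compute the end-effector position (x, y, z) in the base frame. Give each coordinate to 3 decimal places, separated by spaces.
after link 1: o_1 = (-3.4641, -2.0000, 3.0000)
after link 2: o_2 = (-6.4136, -2.5482, 0.1716)
after link 3: o_3 = (-4.2961, -0.7483, -1.3374)
after link 4: o_4 = (-7.6682, -1.9200, -1.8435)

-7.668 -1.920 -1.844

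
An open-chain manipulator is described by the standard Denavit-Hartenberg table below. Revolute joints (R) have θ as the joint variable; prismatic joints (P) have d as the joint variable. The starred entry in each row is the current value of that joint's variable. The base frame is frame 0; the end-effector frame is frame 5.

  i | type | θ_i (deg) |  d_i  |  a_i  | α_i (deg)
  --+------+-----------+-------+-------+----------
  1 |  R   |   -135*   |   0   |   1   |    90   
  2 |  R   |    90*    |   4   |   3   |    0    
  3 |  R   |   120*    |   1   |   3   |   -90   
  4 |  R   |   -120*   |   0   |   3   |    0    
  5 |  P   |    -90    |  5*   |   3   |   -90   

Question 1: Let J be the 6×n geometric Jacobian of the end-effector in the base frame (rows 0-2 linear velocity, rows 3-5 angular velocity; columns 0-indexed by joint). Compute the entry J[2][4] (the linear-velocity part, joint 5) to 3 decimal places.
-0.866

prismatic axis z_4 = (-0.3536,-0.3536,-0.8660)
J_v[:, 4] = z_4; J_ω[:, 4] = (0,0,0)
entry J[2][4] = -0.8660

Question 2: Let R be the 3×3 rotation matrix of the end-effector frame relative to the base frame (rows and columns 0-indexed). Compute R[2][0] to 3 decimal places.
0.433

End-effector x-axis (col 0 of R) = (-0.1768,-0.8839,0.4330)
R[2][0] = 0.4330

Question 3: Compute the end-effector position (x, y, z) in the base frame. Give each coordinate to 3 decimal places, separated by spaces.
-7.459 1.165 -0.781

after link 1: o_1 = (-0.7071, -0.7071, 0.0000)
after link 2: o_2 = (-3.5355, 2.1213, 3.0000)
after link 3: o_3 = (-2.4055, 4.6655, 1.5000)
after link 4: o_4 = (-5.1612, 5.5841, 2.2500)
after link 5: o_5 = (-7.4593, 1.1647, -0.7811)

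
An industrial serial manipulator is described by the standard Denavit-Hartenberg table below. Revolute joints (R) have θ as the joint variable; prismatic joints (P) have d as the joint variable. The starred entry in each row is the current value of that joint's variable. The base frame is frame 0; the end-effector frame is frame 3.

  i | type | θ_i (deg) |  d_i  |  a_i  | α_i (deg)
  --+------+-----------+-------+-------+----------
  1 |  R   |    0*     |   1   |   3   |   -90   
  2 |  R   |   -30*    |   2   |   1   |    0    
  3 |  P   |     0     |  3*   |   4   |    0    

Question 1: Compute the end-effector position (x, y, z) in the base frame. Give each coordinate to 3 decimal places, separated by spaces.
7.330 5.000 3.500

after link 1: o_1 = (3.0000, 0.0000, 1.0000)
after link 2: o_2 = (3.8660, 2.0000, 1.5000)
after link 3: o_3 = (7.3301, 5.0000, 3.5000)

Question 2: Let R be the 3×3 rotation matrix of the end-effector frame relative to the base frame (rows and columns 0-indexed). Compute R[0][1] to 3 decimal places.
0.500

End-effector y-axis (col 1 of R) = (0.5000,0.0000,-0.8660)
R[0][1] = 0.5000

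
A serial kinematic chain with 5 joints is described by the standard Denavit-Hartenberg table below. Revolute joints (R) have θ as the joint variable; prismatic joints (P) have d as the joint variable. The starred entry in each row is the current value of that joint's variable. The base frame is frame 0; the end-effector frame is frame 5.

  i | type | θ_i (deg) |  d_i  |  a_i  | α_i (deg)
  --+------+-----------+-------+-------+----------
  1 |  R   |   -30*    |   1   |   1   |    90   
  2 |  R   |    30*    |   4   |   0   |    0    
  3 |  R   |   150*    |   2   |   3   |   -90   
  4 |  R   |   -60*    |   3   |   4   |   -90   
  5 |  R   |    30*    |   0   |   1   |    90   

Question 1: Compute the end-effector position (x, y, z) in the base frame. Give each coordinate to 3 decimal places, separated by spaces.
after link 1: o_1 = (0.8660, -0.5000, 1.0000)
after link 2: o_2 = (-1.1340, -3.9641, 1.0000)
after link 3: o_3 = (-4.7321, -4.1962, 1.0000)
after link 4: o_4 = (-8.1962, -6.1962, -2.0000)
after link 5: o_5 = (-8.9462, -6.6292, -1.5000)

-8.946 -6.629 -1.500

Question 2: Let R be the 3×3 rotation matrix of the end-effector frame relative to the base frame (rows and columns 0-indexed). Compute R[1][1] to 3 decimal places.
End-effector y-axis (col 1 of R) = (-0.5000,0.8660,-0.0000)
R[1][1] = 0.8660

0.866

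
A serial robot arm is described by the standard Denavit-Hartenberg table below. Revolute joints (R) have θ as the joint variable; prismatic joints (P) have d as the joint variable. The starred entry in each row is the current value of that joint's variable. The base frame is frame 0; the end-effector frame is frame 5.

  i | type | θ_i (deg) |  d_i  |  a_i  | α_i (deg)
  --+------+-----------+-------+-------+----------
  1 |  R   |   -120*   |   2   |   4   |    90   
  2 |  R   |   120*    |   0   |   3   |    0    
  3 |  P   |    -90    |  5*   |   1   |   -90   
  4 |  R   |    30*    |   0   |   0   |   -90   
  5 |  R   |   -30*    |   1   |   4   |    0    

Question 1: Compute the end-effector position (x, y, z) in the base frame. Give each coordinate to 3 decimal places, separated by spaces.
-4.346 -2.723 8.080

after link 1: o_1 = (-2.0000, -3.4641, 2.0000)
after link 2: o_2 = (-1.2500, -2.1651, 4.5981)
after link 3: o_3 = (-6.0131, -0.4151, 5.0981)
after link 4: o_4 = (-6.0131, -0.4151, 5.0981)
after link 5: o_5 = (-4.3457, -2.7231, 8.0801)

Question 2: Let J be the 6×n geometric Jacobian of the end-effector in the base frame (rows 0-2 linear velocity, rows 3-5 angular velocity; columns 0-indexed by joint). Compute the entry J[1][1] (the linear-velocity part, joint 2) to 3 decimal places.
5.266

axis z_1 = (-0.8660,0.5000,0.0000); lever o_n−o_1 = (-2.3457,0.7410,6.0801)
cross product → J_v[:, 1] = (3.0401,5.2655,0.5311)
J_ω[:, 1] = z_1
entry J[1][1] = 5.2655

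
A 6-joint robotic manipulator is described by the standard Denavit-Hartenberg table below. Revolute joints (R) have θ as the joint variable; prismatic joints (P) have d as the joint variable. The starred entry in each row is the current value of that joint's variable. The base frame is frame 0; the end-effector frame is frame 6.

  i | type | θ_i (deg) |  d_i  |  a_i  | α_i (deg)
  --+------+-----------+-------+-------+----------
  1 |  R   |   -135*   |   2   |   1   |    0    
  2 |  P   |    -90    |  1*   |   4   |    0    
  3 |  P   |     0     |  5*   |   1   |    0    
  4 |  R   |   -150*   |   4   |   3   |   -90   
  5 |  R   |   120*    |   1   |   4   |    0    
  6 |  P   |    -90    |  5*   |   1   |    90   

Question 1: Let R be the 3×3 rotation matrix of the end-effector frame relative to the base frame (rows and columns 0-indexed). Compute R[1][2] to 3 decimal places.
End-effector z-axis (col 2 of R) = (0.4830,-0.1294,0.8660)
R[1][2] = -0.1294

-0.129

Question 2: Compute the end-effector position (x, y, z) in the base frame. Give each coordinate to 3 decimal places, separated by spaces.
-0.887 8.141 8.036

after link 1: o_1 = (-0.7071, -0.7071, 2.0000)
after link 2: o_2 = (-3.5355, 2.1213, 3.0000)
after link 3: o_3 = (-4.2426, 2.8284, 8.0000)
after link 4: o_4 = (-1.3449, 2.0520, 12.0000)
after link 5: o_5 = (-3.0179, 3.5355, 8.5359)
after link 6: o_6 = (-0.8873, 8.1410, 8.0359)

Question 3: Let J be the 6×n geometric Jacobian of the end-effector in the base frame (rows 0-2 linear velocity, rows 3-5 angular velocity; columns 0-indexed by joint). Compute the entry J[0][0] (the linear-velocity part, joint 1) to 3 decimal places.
axis z_0 = ẑ; lever o_n−o_0 = (-0.8873,8.1410,8.0359)
cross product → J_v[:, 0] = (-8.1410,-0.8873,0.0000)
J_ω[:, 0] = z_0
entry J[0][0] = -8.1410

-8.141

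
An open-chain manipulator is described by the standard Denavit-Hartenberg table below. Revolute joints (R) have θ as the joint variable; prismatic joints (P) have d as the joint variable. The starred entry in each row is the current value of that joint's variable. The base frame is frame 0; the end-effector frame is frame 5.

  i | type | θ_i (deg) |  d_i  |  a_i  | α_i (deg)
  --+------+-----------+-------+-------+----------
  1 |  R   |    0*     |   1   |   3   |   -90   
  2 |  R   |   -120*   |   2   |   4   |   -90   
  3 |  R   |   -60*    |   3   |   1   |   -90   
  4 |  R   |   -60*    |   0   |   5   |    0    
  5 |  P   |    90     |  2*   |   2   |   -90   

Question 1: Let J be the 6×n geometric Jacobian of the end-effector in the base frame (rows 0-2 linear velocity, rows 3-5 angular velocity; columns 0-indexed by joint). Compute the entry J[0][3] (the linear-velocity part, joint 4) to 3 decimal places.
-4.498

axis z_3 = (-0.4330,-0.5000,0.7500); lever o_n−o_3 = (0.9599,2.6651,4.9976)
cross product → J_v[:, 3] = (-4.4976,2.8840,-0.6740)
J_ω[:, 3] = z_3
entry J[0][3] = -4.4976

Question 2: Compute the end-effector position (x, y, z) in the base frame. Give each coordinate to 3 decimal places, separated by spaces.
4.308 5.531 11.395

after link 1: o_1 = (3.0000, 0.0000, 1.0000)
after link 2: o_2 = (1.0000, 2.0000, 4.4641)
after link 3: o_3 = (3.3481, 2.8660, 6.3971)
after link 4: o_4 = (6.4731, 5.0311, 9.6447)
after link 5: o_5 = (4.3080, 5.5311, 11.3947)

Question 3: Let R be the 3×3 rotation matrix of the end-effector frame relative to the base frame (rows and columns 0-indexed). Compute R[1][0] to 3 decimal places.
0.750

End-effector x-axis (col 0 of R) = (-0.6495,0.7500,0.1250)
R[1][0] = 0.7500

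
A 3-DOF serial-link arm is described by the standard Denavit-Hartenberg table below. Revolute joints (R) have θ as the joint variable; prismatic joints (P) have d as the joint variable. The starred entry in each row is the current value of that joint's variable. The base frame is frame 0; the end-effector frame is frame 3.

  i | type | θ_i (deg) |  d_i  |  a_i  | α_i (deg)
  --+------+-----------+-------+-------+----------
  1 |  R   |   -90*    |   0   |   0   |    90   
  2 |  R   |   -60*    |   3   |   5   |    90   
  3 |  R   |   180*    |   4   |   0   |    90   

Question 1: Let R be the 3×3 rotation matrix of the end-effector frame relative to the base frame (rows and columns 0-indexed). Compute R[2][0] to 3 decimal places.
0.866

End-effector x-axis (col 0 of R) = (-0.0000,0.5000,0.8660)
R[2][0] = 0.8660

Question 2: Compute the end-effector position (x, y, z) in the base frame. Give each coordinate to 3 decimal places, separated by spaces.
-3.000 0.964 -6.330

after link 1: o_1 = (0.0000, 0.0000, 0.0000)
after link 2: o_2 = (-3.0000, -2.5000, -4.3301)
after link 3: o_3 = (-3.0000, 0.9641, -6.3301)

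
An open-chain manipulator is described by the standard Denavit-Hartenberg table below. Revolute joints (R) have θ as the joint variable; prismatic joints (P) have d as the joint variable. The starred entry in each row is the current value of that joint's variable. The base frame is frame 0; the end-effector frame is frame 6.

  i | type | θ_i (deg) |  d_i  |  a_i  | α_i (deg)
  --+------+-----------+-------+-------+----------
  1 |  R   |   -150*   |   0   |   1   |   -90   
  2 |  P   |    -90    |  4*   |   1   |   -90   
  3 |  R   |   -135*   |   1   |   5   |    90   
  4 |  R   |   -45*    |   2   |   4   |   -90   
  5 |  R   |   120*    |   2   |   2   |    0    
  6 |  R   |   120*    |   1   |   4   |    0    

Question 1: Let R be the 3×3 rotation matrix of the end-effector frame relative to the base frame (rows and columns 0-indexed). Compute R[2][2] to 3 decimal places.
-0.500

End-effector z-axis (col 2 of R) = (-0.3624,-0.7866,-0.5000)
R[2][2] = -0.5000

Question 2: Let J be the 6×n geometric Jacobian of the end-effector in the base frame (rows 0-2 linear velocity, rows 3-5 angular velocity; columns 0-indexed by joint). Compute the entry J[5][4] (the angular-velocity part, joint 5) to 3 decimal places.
axis z_4 = (-0.3624,-0.7866,-0.5000); lever o_n−o_4 = (-4.2866,-1.0607,-1.2247)
cross product → J_v[:, 4] = (0.4330,1.6995,-2.9873)
J_ω[:, 4] = z_4
entry J[5][4] = -0.5000

-0.500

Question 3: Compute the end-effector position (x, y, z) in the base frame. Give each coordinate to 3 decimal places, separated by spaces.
0.491 -7.680 -7.174

after link 1: o_1 = (-0.8660, -0.5000, 0.0000)
after link 2: o_2 = (1.1340, -3.9641, 1.0000)
after link 3: o_3 = (2.0357, -7.5260, -2.5355)
after link 4: o_4 = (4.7781, -6.6191, -5.9497)
after link 5: o_5 = (3.8034, -9.1734, -5.2250)
after link 6: o_6 = (0.4915, -7.6797, -7.1745)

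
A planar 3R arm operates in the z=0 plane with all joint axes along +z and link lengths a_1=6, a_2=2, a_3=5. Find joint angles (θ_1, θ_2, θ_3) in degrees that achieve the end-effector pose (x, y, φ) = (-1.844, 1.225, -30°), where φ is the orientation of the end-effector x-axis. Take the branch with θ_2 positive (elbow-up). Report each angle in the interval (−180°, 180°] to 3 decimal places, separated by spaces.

wrist centre = target − a_3·(cos φ, sin φ) = (-6.1741, 3.7250)
cos θ_2 = (51.9955−6²−2²)/(2·6·2) = 0.4998; θ_2 = 60.0125° (elbow-up)
β = atan2(3.7250,-6.1741) = 148.8964°; ψ = atan2(1.7323,6.9996) = 13.9003°
θ_1 = β − ψ = 134.9961°
θ_3 = φ − θ_1 − θ_2 = 134.9914° (wrapped to (-180°,180°])

134.996 60.012 134.991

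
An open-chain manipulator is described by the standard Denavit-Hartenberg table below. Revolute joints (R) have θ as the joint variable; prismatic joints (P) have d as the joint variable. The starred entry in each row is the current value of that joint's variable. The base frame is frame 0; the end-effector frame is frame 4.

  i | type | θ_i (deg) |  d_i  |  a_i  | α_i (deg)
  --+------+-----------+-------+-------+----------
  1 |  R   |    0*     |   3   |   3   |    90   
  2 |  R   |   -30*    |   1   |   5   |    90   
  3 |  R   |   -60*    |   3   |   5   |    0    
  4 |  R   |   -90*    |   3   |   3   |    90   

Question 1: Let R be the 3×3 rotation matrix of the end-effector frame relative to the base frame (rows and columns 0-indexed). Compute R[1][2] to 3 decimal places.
-0.866

End-effector z-axis (col 2 of R) = (-0.4330,-0.8660,0.2500)
R[1][2] = -0.8660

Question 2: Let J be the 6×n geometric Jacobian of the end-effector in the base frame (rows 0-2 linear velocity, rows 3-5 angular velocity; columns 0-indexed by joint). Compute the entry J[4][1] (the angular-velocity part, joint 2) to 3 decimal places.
-1.000

axis z_1 = (0.0000,-1.0000,0.0000); lever o_n−o_1 = (1.2452,4.8301,-7.6471)
cross product → J_v[:, 1] = (7.6471,0.0000,1.2452)
J_ω[:, 1] = z_1
entry J[4][1] = -1.0000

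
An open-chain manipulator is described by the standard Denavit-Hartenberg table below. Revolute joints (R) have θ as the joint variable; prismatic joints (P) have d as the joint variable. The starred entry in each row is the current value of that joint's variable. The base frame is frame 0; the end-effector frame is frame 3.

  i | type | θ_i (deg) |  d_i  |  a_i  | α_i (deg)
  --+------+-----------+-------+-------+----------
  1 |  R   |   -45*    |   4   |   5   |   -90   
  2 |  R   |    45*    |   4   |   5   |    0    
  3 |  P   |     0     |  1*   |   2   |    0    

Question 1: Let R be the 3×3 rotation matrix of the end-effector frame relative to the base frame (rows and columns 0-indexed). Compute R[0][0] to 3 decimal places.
End-effector x-axis (col 0 of R) = (0.5000,-0.5000,-0.7071)
R[0][0] = 0.5000

0.500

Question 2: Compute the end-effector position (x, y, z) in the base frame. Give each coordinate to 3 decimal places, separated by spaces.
10.571 -3.500 -0.950

after link 1: o_1 = (3.5355, -3.5355, 4.0000)
after link 2: o_2 = (8.8640, -3.2071, 0.4645)
after link 3: o_3 = (10.5711, -3.5000, -0.9497)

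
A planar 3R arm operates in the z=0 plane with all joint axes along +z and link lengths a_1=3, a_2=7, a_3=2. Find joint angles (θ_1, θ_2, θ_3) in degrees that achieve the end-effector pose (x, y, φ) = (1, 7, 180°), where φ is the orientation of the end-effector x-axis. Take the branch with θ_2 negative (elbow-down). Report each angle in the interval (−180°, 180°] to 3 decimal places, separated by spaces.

133.603 -90.000 136.397

wrist centre = target − a_3·(cos φ, sin φ) = (3.0000, 7.0000)
cos θ_2 = (58.0000−3²−7²)/(2·3·7) = 0.0000; θ_2 = -90.0000° (elbow-down)
β = atan2(7.0000,3.0000) = 66.8014°; ψ = atan2(-7.0000,3.0000) = -66.8014°
θ_1 = β − ψ = 133.6028°
θ_3 = φ − θ_1 − θ_2 = 136.3972° (wrapped to (-180°,180°])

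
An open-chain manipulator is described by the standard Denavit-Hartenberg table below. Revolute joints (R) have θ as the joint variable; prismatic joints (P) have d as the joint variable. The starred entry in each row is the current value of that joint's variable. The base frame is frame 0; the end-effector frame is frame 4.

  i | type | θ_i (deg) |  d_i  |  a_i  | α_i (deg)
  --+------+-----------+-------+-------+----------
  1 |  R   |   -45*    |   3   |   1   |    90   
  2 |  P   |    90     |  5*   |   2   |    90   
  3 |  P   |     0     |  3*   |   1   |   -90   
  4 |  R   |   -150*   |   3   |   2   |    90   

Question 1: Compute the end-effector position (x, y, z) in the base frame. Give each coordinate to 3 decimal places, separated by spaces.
after link 1: o_1 = (0.7071, -0.7071, 3.0000)
after link 2: o_2 = (-2.8284, -4.2426, 5.0000)
after link 3: o_3 = (-0.7071, -6.3640, 6.0000)
after link 4: o_4 = (-2.1213, -9.1924, 4.2679)

-2.121 -9.192 4.268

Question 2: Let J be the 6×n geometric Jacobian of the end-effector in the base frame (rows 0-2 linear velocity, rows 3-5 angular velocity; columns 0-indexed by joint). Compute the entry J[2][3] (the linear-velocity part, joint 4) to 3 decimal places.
1.000

axis z_3 = (-0.7071,-0.7071,0.0000); lever o_n−o_3 = (-1.4142,-2.8284,-1.7321)
cross product → J_v[:, 3] = (1.2247,-1.2247,1.0000)
J_ω[:, 3] = z_3
entry J[2][3] = 1.0000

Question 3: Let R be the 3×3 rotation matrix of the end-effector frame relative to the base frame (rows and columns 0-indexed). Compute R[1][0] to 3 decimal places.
-0.354

End-effector x-axis (col 0 of R) = (0.3536,-0.3536,-0.8660)
R[1][0] = -0.3536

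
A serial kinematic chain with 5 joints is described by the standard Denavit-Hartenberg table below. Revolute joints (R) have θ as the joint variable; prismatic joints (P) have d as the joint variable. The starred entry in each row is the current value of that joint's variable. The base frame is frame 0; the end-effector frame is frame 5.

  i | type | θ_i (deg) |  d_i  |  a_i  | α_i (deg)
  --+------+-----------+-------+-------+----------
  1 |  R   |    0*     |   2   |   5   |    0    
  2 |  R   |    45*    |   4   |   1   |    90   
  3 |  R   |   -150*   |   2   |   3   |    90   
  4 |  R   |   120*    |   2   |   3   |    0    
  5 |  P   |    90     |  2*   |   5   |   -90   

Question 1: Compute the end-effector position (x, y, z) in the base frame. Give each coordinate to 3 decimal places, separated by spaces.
after link 1: o_1 = (5.0000, 0.0000, 2.0000)
after link 2: o_2 = (5.7071, 0.7071, 6.0000)
after link 3: o_3 = (5.2842, -2.5442, 4.5000)
after link 4: o_4 = (7.3328, -4.1699, 6.9821)
after link 5: o_5 = (7.5095, -0.4576, 10.8792)

7.510 -0.458 10.879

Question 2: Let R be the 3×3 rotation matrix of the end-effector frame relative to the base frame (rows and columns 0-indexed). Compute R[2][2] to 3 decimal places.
End-effector z-axis (col 2 of R) = (-0.9186,0.3062,-0.2500)
R[2][2] = -0.2500

-0.250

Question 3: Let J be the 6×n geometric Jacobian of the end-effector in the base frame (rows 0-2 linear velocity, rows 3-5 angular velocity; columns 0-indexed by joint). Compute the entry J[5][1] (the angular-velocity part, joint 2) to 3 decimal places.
1.000

axis z_1 = (0.0000,0.0000,1.0000); lever o_n−o_1 = (2.5095,-0.4576,8.8792)
cross product → J_v[:, 1] = (0.4576,2.5095,-0.0000)
J_ω[:, 1] = z_1
entry J[5][1] = 1.0000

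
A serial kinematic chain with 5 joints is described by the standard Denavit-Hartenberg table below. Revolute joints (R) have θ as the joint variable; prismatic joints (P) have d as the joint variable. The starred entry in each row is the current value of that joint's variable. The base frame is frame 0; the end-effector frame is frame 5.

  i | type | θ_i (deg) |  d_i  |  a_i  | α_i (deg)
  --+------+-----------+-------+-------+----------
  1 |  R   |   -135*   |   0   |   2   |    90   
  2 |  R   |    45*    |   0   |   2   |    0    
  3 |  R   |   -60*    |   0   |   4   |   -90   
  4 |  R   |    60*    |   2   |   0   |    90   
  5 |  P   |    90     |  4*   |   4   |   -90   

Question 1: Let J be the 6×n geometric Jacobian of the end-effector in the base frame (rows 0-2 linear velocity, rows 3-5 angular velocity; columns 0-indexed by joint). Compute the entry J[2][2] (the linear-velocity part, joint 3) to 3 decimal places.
axis z_2 = (-0.7071,0.7071,0.0000); lever o_n−o_2 = (-7.6104,-4.7819,3.8637)
cross product → J_v[:, 2] = (2.7321,2.7321,8.7627)
J_ω[:, 2] = z_2
entry J[2][2] = 8.7627

8.763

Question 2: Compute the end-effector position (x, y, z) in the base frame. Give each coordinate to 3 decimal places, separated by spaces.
after link 1: o_1 = (-1.4142, -1.4142, 0.0000)
after link 2: o_2 = (-2.4142, -2.4142, 1.4142)
after link 3: o_3 = (-5.1463, -5.1463, 0.3789)
after link 4: o_4 = (-5.5123, -5.5123, 2.3108)
after link 5: o_5 = (-10.0246, -7.1962, 5.2779)

-10.025 -7.196 5.278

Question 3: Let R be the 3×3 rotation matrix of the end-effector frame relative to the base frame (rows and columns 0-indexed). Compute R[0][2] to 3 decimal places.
-0.271

End-effector z-axis (col 2 of R) = (-0.2709,0.9539,0.1294)
R[0][2] = -0.2709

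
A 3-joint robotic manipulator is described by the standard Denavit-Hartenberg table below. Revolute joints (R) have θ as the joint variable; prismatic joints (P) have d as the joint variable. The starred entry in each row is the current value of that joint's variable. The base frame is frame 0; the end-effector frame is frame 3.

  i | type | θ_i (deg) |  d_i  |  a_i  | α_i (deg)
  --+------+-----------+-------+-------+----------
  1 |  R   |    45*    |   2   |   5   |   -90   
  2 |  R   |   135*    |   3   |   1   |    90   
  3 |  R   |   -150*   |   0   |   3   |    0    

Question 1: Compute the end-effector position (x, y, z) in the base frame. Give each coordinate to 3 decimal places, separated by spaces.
after link 1: o_1 = (3.5355, 3.5355, 2.0000)
after link 2: o_2 = (0.9142, 5.1569, 1.2929)
after link 3: o_3 = (3.2739, 5.3952, 3.1300)

3.274 5.395 3.130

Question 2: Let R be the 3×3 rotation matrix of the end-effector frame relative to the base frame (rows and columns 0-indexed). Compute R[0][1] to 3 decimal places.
0.362

End-effector y-axis (col 1 of R) = (0.3624,-0.8624,-0.3536)
R[0][1] = 0.3624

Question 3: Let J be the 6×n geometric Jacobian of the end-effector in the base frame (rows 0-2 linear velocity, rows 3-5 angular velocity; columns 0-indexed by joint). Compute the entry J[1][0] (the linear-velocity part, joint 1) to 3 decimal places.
axis z_0 = ẑ; lever o_n−o_0 = (3.2739,5.3952,3.1300)
cross product → J_v[:, 0] = (-5.3952,3.2739,0.0000)
J_ω[:, 0] = z_0
entry J[1][0] = 3.2739

3.274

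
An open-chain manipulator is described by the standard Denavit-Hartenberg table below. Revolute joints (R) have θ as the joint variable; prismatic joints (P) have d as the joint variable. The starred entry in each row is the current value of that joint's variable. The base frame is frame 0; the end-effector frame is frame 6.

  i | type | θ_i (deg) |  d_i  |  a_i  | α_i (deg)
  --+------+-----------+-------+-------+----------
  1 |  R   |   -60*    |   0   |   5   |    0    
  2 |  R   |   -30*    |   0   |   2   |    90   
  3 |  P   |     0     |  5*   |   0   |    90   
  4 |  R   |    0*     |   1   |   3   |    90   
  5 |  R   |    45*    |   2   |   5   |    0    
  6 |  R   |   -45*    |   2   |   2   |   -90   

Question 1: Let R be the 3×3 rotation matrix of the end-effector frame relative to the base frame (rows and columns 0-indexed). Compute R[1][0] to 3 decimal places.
End-effector x-axis (col 0 of R) = (0.0000,-1.0000,0.0000)
R[1][0] = -1.0000

-1.000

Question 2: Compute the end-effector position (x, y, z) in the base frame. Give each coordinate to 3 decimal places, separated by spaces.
after link 1: o_1 = (2.5000, -4.3301, 0.0000)
after link 2: o_2 = (2.5000, -6.3301, 0.0000)
after link 3: o_3 = (-2.5000, -6.3301, 0.0000)
after link 4: o_4 = (-2.5000, -9.3301, -1.0000)
after link 5: o_5 = (-0.5000, -12.8657, -4.5355)
after link 6: o_6 = (1.5000, -14.8657, -4.5355)

1.500 -14.866 -4.536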